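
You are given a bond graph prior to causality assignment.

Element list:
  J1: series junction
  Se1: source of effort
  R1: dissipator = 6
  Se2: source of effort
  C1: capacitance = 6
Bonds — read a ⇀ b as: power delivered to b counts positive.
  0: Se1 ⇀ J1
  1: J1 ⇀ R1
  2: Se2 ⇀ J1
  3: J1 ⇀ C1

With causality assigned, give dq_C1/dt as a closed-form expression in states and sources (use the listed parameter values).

dq_C1/dt = E_Se1/6 + E_Se2/6 - q_C1/36

#0 →J1  (source Se1 imposes e)
#2 →J1  (source Se2 imposes e)
#3 →J1  (C1: C, integral causality)
#1 →R1  (closing 1-jn rule on J1)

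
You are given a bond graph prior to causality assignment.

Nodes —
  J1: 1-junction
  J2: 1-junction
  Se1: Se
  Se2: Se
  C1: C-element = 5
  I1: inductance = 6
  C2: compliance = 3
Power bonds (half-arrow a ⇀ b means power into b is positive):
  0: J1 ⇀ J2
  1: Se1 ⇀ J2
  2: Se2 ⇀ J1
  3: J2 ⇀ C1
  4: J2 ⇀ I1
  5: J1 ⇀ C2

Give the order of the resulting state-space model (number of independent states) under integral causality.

b1 |J2  (source Se1 imposes e)
b2 |J1  (source Se2 imposes e)
b3 |J2  (prefer integral on C1)
b4 |I1  (I1: I, integral causality)
b0 |J2  (1-jn J2 has f-setter on 4)
b5 |J1  (1-jn J1 has f-setter on 0)

3  (C1, C2, I1 all integral)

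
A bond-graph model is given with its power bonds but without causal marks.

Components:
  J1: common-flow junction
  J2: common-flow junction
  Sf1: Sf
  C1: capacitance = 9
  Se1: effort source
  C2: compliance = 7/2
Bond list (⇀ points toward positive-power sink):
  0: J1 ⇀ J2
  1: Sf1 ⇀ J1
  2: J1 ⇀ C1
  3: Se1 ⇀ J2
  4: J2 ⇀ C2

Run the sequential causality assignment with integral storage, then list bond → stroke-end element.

b1 →Sf1  (source Sf1 imposes f)
b3 →J2  (source Se1 imposes e)
b0 →J1  (J1: bond 1 brought flow, rest push out)
b2 →J1  (J1 flow already set via bond 1)
b4 →J2  (J2 flow already set via bond 0)

b0 |J1
b1 |Sf1
b2 |J1
b3 |J2
b4 |J2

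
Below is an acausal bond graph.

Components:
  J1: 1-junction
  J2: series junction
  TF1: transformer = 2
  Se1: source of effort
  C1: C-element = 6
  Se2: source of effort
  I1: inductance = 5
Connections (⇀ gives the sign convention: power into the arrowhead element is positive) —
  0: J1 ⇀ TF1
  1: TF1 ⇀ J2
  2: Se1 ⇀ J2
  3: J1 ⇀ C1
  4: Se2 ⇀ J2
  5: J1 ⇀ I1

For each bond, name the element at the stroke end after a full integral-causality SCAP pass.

bond 0 →J1
bond 1 →TF1
bond 2 →J2
bond 3 →J1
bond 4 →J2
bond 5 →I1

bond 2 →J2  (source Se1 imposes e)
bond 4 →J2  (Se2 (Se) sets effort on bond)
bond 1 →TF1  (only one flow-in slot at J2)
bond 0 →J1  (TF1 one-in-one-out from 1)
bond 3 →J1  (C1 outputs effort q/C1)
bond 5 →I1  (J1 needs exactly one f-in)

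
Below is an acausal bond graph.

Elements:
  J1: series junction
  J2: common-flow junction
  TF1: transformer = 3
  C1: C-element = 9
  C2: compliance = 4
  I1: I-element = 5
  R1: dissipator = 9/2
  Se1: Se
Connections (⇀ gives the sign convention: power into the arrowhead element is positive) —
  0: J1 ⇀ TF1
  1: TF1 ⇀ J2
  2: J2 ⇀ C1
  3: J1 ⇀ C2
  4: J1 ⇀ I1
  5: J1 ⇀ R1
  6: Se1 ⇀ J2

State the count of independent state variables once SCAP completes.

3  (C1, C2, I1 all integral)

β6 →J2  (source Se1 imposes e)
β2 →J2  (C1 integral (e out))
β1 →TF1  (closing 1-jn rule on J2)
β0 →J1  (TF TF1: opposite of bond 1)
β3 →J1  (C2 outputs effort q/C2)
β4 →I1  (I1 integral (f out))
β5 →J1  (J1 flow already set via bond 4)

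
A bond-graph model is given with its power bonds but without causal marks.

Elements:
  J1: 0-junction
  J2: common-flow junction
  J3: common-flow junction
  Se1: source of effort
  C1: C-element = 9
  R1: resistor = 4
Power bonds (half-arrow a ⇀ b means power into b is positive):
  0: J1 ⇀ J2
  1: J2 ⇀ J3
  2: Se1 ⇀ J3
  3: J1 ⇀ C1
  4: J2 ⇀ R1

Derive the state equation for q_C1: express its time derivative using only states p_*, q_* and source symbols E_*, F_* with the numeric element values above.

dq_C1/dt = -E_Se1/4 - q_C1/36

#2 |J3  (Se1 (Se) sets effort on bond)
#1 |J2  (closing 1-jn rule on J3)
#3 |J1  (C1 integral (e out))
#0 |J2  (0-jn J1 has e-setter on 3)
#4 |R1  (J2: last free bond brings flow in)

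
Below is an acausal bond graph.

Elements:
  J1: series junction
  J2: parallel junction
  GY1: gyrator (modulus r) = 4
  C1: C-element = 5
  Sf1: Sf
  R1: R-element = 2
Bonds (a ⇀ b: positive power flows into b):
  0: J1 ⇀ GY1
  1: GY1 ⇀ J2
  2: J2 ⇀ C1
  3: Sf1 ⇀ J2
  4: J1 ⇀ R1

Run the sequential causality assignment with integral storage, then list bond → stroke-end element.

bond 0 stroke→GY1
bond 1 stroke→GY1
bond 2 stroke→J2
bond 3 stroke→Sf1
bond 4 stroke→J1

b3 stroke→Sf1  (source Sf1 imposes f)
b2 stroke→J2  (C1 integral (e out))
b1 stroke→GY1  (J2: bond 2 brought effort, rest push out)
b0 stroke→GY1  (GY1: gyrator matches bond 1)
b4 stroke→J1  (common-f at J1 fixed by 0)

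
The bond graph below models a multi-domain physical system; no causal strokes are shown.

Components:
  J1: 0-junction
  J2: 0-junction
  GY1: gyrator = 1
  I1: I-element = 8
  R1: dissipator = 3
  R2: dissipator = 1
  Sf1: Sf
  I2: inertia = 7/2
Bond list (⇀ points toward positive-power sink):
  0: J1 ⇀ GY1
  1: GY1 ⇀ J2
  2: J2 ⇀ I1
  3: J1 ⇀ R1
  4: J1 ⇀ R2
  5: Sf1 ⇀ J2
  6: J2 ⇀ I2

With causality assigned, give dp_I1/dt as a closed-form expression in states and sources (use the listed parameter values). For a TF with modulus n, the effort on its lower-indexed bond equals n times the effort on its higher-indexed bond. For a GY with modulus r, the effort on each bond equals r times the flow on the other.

dp_I1/dt = 4*F_Sf1/3 - p_I1/6 - 8*p_I2/21

β5 stroke at Sf1  (Sf1 fixes flow; stroke at Sf1)
β2 stroke at I1  (I1 integral (f out))
β6 stroke at I2  (I2: I, integral causality)
β1 stroke at J2  (J2 needs exactly one e-in)
β0 stroke at J1  (GY1 both-in/both-out from 1)
β3 stroke at R1  (J1 effort already set via bond 0)
β4 stroke at R2  (J1 effort already set via bond 0)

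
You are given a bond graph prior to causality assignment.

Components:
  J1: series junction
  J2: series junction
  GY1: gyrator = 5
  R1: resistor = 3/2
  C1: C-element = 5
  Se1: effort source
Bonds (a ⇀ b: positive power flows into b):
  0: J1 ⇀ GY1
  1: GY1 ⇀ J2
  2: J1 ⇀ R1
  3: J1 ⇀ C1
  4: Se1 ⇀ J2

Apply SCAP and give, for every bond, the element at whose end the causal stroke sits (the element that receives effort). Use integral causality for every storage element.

bond 4 stroke→J2  (Se1 fixes effort; stroke away)
bond 1 stroke→GY1  (J2: last free bond brings flow in)
bond 0 stroke→GY1  (through GY1, causality inverts; strokes same side of GY1)
bond 2 stroke→J1  (J1 flow already set via bond 0)
bond 3 stroke→J1  (J1 flow already set via bond 0)

bond 0 →GY1
bond 1 →GY1
bond 2 →J1
bond 3 →J1
bond 4 →J2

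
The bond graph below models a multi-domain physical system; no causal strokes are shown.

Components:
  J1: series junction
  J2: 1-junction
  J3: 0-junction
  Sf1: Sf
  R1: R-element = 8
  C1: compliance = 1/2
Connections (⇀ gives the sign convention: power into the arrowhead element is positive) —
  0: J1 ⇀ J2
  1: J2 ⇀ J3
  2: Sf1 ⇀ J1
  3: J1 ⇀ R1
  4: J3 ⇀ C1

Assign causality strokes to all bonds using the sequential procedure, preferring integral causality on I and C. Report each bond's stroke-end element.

bond 2 →Sf1  (Sf1 fixes flow; stroke at Sf1)
bond 0 →J1  (1-jn J1 has f-setter on 2)
bond 3 →J1  (common-f at J1 fixed by 2)
bond 1 →J2  (J2: bond 0 brought flow, rest push out)
bond 4 →J3  (closing 0-jn rule on J3)

#0 →J1
#1 →J2
#2 →Sf1
#3 →J1
#4 →J3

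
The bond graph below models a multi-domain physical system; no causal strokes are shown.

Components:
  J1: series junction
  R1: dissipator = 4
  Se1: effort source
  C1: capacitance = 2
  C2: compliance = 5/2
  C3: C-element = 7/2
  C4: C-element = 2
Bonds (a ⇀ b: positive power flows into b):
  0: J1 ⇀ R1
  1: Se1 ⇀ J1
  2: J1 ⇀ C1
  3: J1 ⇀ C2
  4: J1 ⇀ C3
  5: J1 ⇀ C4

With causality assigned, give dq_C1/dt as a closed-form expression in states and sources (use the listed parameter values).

dq_C1/dt = E_Se1/4 - q_C1/8 - q_C2/10 - q_C3/14 - q_C4/8

β1 |J1  (Se1: effort source, stroke at far end)
β2 |J1  (C1 outputs effort q/C1)
β3 |J1  (C2 integral (e out))
β4 |J1  (C3 integral (e out))
β5 |J1  (C4: C, integral causality)
β0 |R1  (J1: last free bond brings flow in)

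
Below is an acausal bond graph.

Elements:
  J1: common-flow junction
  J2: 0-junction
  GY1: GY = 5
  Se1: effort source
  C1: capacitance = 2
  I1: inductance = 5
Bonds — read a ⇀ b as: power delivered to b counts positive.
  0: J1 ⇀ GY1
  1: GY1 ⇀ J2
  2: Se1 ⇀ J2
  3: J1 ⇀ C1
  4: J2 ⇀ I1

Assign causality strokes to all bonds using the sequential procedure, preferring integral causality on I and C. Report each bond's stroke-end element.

b2 |J2  (source Se1 imposes e)
b1 |GY1  (common-e at J2 fixed by 2)
b4 |I1  (0-jn J2 has e-setter on 2)
b0 |GY1  (GY1 both-in/both-out from 1)
b3 |J1  (1-jn J1 has f-setter on 0)

bond 0 |GY1
bond 1 |GY1
bond 2 |J2
bond 3 |J1
bond 4 |I1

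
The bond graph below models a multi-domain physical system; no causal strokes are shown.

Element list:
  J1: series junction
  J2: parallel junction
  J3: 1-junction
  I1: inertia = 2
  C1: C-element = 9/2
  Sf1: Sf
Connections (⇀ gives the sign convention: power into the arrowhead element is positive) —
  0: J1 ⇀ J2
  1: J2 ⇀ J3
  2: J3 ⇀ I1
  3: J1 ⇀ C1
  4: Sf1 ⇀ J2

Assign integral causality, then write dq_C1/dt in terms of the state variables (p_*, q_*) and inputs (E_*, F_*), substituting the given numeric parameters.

dq_C1/dt = -F_Sf1 + p_I1/2

b4 →Sf1  (Sf1 (Sf) sets flow on bond)
b2 →I1  (prefer integral on I1)
b1 →J3  (1-jn J3 has f-setter on 2)
b0 →J2  (J2: last free bond brings effort in)
b3 →J1  (J1 flow already set via bond 0)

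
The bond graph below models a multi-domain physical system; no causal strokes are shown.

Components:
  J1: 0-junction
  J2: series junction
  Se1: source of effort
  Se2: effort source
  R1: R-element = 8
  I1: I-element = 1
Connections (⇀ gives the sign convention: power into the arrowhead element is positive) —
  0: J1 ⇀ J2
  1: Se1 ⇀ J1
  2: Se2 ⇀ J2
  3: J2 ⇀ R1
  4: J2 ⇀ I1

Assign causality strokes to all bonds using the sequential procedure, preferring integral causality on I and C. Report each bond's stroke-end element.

#1 →J1  (Se1 fixes effort; stroke away)
#2 →J2  (Se2: effort source, stroke at far end)
#0 →J2  (0-jn J1 has e-setter on 1)
#4 →I1  (prefer integral on I1)
#3 →J2  (1-jn J2 has f-setter on 4)

bond 0 stroke→J2
bond 1 stroke→J1
bond 2 stroke→J2
bond 3 stroke→J2
bond 4 stroke→I1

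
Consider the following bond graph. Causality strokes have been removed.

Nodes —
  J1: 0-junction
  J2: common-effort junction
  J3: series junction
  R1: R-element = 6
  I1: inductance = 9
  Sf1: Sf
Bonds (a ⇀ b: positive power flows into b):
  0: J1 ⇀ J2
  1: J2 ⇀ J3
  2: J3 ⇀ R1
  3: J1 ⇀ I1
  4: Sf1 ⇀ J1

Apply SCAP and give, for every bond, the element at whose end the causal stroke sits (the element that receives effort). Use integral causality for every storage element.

bond 0 →J1
bond 1 →J2
bond 2 →J3
bond 3 →I1
bond 4 →Sf1

β4 stroke at Sf1  (Sf1: flow source, stroke at near end)
β3 stroke at I1  (I1 outputs flow p/I1)
β0 stroke at J1  (J1 needs exactly one e-in)
β1 stroke at J2  (closing 0-jn rule on J2)
β2 stroke at J3  (J3 flow already set via bond 1)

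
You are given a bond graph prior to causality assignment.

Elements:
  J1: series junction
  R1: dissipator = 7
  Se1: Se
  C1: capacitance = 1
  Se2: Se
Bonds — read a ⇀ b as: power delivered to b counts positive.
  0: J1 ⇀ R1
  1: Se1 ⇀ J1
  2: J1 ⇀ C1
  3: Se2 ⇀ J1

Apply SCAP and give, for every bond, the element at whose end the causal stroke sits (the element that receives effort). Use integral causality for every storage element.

bond 1 |J1  (Se1: effort source, stroke at far end)
bond 3 |J1  (Se2 fixes effort; stroke away)
bond 2 |J1  (C1: C, integral causality)
bond 0 |R1  (J1: last free bond brings flow in)

bond 0 stroke→R1
bond 1 stroke→J1
bond 2 stroke→J1
bond 3 stroke→J1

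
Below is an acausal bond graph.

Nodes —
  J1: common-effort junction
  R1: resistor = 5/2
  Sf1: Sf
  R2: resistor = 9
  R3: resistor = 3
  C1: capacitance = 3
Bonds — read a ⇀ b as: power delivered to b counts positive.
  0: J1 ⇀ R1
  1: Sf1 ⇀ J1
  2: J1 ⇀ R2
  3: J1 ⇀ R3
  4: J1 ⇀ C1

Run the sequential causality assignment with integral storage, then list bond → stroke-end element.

#0 stroke at R1
#1 stroke at Sf1
#2 stroke at R2
#3 stroke at R3
#4 stroke at J1

β1 |Sf1  (Sf1 (Sf) sets flow on bond)
β4 |J1  (C1 outputs effort q/C1)
β0 |R1  (J1 effort already set via bond 4)
β2 |R2  (J1 effort already set via bond 4)
β3 |R3  (J1 effort already set via bond 4)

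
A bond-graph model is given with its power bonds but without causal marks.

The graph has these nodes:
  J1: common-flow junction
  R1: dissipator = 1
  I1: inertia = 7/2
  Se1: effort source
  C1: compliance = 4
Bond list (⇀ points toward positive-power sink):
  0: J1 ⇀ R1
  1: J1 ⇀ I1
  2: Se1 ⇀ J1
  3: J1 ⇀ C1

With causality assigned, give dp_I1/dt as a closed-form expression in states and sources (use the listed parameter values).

b2 stroke→J1  (Se1 fixes effort; stroke away)
b1 stroke→I1  (I1 outputs flow p/I1)
b0 stroke→J1  (J1 flow already set via bond 1)
b3 stroke→J1  (J1 flow already set via bond 1)

dp_I1/dt = E_Se1 - 2*p_I1/7 - q_C1/4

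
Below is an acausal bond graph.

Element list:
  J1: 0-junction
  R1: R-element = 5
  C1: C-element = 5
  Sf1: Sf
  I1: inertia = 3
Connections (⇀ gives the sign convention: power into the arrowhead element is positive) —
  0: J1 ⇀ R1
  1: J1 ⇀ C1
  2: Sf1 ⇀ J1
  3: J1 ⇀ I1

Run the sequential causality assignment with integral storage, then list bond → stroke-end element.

β2 stroke at Sf1  (Sf1: flow source, stroke at near end)
β1 stroke at J1  (C1 integral (e out))
β0 stroke at R1  (J1: bond 1 brought effort, rest push out)
β3 stroke at I1  (J1 effort already set via bond 1)

#0 →R1
#1 →J1
#2 →Sf1
#3 →I1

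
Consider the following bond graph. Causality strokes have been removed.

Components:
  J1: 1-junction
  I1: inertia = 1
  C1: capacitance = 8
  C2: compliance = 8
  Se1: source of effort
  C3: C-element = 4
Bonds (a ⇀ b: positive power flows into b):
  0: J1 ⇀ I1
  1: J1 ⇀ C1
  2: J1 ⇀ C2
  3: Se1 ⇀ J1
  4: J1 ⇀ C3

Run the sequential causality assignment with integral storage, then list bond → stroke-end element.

bond 3 →J1  (source Se1 imposes e)
bond 0 →I1  (prefer integral on I1)
bond 1 →J1  (J1 flow already set via bond 0)
bond 2 →J1  (1-jn J1 has f-setter on 0)
bond 4 →J1  (1-jn J1 has f-setter on 0)

β0 stroke at I1
β1 stroke at J1
β2 stroke at J1
β3 stroke at J1
β4 stroke at J1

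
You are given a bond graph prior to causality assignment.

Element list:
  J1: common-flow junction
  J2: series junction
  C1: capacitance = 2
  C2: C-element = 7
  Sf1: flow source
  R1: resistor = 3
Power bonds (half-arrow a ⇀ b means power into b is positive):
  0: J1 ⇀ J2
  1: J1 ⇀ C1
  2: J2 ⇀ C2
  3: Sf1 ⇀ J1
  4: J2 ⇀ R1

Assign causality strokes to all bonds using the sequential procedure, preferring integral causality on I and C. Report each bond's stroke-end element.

b0 →J1
b1 →J1
b2 →J2
b3 →Sf1
b4 →J2

bond 3 stroke→Sf1  (Sf1 fixes flow; stroke at Sf1)
bond 0 stroke→J1  (J1 flow already set via bond 3)
bond 1 stroke→J1  (common-f at J1 fixed by 3)
bond 2 stroke→J2  (J2: bond 0 brought flow, rest push out)
bond 4 stroke→J2  (J2: bond 0 brought flow, rest push out)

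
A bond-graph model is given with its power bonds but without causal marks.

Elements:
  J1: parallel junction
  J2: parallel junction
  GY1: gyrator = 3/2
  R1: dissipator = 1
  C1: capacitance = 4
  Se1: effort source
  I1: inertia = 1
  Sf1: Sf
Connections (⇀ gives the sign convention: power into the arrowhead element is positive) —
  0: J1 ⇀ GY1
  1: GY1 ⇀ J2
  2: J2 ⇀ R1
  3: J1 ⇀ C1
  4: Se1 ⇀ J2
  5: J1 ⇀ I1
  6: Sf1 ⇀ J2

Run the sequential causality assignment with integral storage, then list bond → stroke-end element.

#0 →GY1
#1 →GY1
#2 →R1
#3 →J1
#4 →J2
#5 →I1
#6 →Sf1

bond 4 stroke→J2  (source Se1 imposes e)
bond 6 stroke→Sf1  (source Sf1 imposes f)
bond 1 stroke→GY1  (common-e at J2 fixed by 4)
bond 2 stroke→R1  (J2: bond 4 brought effort, rest push out)
bond 0 stroke→GY1  (GY1: gyrator matches bond 1)
bond 3 stroke→J1  (C1: C, integral causality)
bond 5 stroke→I1  (J1: bond 3 brought effort, rest push out)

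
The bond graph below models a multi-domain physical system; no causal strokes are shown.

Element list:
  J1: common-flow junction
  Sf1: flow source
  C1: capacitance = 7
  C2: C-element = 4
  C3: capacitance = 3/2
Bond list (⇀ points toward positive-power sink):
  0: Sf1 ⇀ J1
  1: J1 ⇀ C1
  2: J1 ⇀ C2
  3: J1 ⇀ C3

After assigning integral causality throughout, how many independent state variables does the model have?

3  (C1, C2, C3 all integral)

bond 0 stroke at Sf1  (Sf1 fixes flow; stroke at Sf1)
bond 1 stroke at J1  (1-jn J1 has f-setter on 0)
bond 2 stroke at J1  (1-jn J1 has f-setter on 0)
bond 3 stroke at J1  (J1 flow already set via bond 0)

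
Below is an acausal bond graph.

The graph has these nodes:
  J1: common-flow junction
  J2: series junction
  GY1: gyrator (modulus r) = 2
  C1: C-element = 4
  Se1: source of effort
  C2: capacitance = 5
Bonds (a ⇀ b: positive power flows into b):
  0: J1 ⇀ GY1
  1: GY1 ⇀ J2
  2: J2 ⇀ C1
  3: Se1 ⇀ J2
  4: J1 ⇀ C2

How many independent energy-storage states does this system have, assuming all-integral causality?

β3 stroke→J2  (Se1 (Se) sets effort on bond)
β2 stroke→J2  (C1 integral (e out))
β1 stroke→GY1  (J2 needs exactly one f-in)
β0 stroke→GY1  (GY1 both-in/both-out from 1)
β4 stroke→J1  (J1: bond 0 brought flow, rest push out)

2  (C1, C2 all integral)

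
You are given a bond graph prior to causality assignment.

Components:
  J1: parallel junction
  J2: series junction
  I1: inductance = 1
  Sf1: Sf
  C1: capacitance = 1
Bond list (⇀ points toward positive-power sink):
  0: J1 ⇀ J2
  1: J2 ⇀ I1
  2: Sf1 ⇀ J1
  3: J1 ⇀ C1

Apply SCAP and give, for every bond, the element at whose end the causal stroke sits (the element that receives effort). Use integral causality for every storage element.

bond 0 |J2
bond 1 |I1
bond 2 |Sf1
bond 3 |J1

bond 2 |Sf1  (Sf1 fixes flow; stroke at Sf1)
bond 1 |I1  (prefer integral on I1)
bond 0 |J2  (1-jn J2 has f-setter on 1)
bond 3 |J1  (J1 needs exactly one e-in)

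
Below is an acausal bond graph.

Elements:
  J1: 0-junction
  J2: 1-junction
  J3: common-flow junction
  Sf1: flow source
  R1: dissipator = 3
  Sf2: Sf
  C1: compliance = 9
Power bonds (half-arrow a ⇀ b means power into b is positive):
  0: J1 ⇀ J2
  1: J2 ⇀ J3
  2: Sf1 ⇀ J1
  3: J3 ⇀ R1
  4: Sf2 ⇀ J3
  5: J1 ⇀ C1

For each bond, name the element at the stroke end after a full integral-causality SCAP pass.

#0 stroke→J2
#1 stroke→J3
#2 stroke→Sf1
#3 stroke→J3
#4 stroke→Sf2
#5 stroke→J1

#2 |Sf1  (Sf1 (Sf) sets flow on bond)
#4 |Sf2  (Sf2 fixes flow; stroke at Sf2)
#1 |J3  (J3: bond 4 brought flow, rest push out)
#3 |J3  (J3: bond 4 brought flow, rest push out)
#0 |J2  (J2: bond 1 brought flow, rest push out)
#5 |J1  (only one effort-in slot at J1)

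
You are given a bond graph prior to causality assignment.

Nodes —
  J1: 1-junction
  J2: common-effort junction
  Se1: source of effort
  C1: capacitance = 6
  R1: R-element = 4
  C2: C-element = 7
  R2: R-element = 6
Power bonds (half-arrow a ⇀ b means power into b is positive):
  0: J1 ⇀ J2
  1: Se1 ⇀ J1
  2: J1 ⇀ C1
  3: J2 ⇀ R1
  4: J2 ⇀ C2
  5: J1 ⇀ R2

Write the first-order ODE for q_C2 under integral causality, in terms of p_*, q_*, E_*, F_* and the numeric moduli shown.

bond 1 stroke→J1  (Se1 (Se) sets effort on bond)
bond 2 stroke→J1  (C1 outputs effort q/C1)
bond 4 stroke→J2  (C2: C, integral causality)
bond 0 stroke→J1  (common-e at J2 fixed by 4)
bond 3 stroke→R1  (J2: bond 4 brought effort, rest push out)
bond 5 stroke→R2  (closing 1-jn rule on J1)

dq_C2/dt = E_Se1/6 - q_C1/36 - 5*q_C2/84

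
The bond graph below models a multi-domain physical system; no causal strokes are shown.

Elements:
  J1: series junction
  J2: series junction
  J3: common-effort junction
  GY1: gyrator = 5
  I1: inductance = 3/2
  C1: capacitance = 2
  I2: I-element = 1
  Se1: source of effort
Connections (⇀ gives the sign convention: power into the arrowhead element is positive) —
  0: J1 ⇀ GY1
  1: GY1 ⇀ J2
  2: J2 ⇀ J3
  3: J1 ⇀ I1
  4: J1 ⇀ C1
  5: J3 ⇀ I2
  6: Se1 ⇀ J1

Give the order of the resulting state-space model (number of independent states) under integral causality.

#6 |J1  (source Se1 imposes e)
#3 |I1  (I1 outputs flow p/I1)
#0 |J1  (common-f at J1 fixed by 3)
#4 |J1  (common-f at J1 fixed by 3)
#1 |J2  (GY1 both-in/both-out from 0)
#2 |J3  (closing 1-jn rule on J2)
#5 |I2  (J3: bond 2 brought effort, rest push out)

3  (C1, I1, I2 all integral)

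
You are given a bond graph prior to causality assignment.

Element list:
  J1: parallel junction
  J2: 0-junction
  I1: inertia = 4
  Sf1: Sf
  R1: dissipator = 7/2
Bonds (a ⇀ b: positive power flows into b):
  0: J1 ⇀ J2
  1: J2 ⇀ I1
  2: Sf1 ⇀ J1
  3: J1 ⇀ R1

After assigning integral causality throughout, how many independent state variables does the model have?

1  (I1 all integral)

β2 stroke→Sf1  (source Sf1 imposes f)
β1 stroke→I1  (I1 outputs flow p/I1)
β0 stroke→J2  (J2: last free bond brings effort in)
β3 stroke→J1  (J1 needs exactly one e-in)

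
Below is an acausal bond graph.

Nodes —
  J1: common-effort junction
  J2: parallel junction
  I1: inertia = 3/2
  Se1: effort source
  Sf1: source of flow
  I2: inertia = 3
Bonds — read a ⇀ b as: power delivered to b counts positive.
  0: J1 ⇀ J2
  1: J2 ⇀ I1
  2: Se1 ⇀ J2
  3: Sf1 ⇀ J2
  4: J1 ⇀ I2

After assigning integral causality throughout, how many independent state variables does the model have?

bond 2 stroke→J2  (Se1 (Se) sets effort on bond)
bond 3 stroke→Sf1  (Sf1: flow source, stroke at near end)
bond 0 stroke→J1  (0-jn J2 has e-setter on 2)
bond 1 stroke→I1  (J2: bond 2 brought effort, rest push out)
bond 4 stroke→I2  (J1: bond 0 brought effort, rest push out)

2  (I1, I2 all integral)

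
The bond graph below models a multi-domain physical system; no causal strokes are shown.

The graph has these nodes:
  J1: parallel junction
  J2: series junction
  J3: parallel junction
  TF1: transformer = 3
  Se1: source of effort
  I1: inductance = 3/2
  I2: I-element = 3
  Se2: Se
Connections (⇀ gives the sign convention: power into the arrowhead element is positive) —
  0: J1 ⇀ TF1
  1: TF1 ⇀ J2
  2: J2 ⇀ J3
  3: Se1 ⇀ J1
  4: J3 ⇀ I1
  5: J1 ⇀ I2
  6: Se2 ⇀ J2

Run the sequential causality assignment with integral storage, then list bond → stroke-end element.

#0 →TF1
#1 →J2
#2 →J3
#3 →J1
#4 →I1
#5 →I2
#6 →J2

#3 stroke at J1  (Se1 (Se) sets effort on bond)
#6 stroke at J2  (source Se2 imposes e)
#0 stroke at TF1  (0-jn J1 has e-setter on 3)
#5 stroke at I2  (J1 effort already set via bond 3)
#1 stroke at J2  (TF TF1: opposite of bond 0)
#2 stroke at J3  (J2 needs exactly one f-in)
#4 stroke at I1  (J3: bond 2 brought effort, rest push out)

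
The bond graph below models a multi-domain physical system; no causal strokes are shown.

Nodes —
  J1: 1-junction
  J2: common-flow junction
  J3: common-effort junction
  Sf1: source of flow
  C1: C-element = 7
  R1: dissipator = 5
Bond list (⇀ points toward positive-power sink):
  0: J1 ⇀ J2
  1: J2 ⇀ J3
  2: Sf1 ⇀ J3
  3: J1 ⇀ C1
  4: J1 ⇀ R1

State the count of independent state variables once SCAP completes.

1  (C1 all integral)

#2 |Sf1  (Sf1: flow source, stroke at near end)
#1 |J3  (J3 needs exactly one e-in)
#0 |J2  (1-jn J2 has f-setter on 1)
#3 |J1  (common-f at J1 fixed by 0)
#4 |J1  (common-f at J1 fixed by 0)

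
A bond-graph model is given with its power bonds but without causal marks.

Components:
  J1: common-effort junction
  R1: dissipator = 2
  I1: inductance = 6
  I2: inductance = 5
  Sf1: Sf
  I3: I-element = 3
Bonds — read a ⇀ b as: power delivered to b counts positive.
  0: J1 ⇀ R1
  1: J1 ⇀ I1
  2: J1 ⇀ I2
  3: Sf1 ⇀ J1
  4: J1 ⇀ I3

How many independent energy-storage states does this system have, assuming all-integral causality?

bond 3 →Sf1  (Sf1: flow source, stroke at near end)
bond 1 →I1  (I1 outputs flow p/I1)
bond 2 →I2  (I2 integral (f out))
bond 4 →I3  (I3 outputs flow p/I3)
bond 0 →J1  (closing 0-jn rule on J1)

3  (I1, I2, I3 all integral)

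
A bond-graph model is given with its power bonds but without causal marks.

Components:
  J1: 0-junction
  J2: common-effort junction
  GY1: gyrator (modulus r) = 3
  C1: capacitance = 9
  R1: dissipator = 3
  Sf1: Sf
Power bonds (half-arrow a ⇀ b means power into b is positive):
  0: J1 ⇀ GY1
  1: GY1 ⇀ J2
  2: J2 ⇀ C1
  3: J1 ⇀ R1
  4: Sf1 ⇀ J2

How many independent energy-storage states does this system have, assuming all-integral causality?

b4 stroke at Sf1  (source Sf1 imposes f)
b2 stroke at J2  (C1 outputs effort q/C1)
b1 stroke at GY1  (J2: bond 2 brought effort, rest push out)
b0 stroke at GY1  (GY1: gyrator matches bond 1)
b3 stroke at J1  (J1 needs exactly one e-in)

1  (C1 all integral)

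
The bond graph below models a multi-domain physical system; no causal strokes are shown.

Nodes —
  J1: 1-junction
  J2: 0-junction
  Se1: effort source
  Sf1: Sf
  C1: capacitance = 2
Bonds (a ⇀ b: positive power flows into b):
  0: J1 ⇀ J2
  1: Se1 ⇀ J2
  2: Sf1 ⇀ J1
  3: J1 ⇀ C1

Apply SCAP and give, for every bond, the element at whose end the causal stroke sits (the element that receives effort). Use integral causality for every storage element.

bond 0 |J1
bond 1 |J2
bond 2 |Sf1
bond 3 |J1

b1 |J2  (Se1 (Se) sets effort on bond)
b2 |Sf1  (Sf1 fixes flow; stroke at Sf1)
b0 |J1  (1-jn J1 has f-setter on 2)
b3 |J1  (J1: bond 2 brought flow, rest push out)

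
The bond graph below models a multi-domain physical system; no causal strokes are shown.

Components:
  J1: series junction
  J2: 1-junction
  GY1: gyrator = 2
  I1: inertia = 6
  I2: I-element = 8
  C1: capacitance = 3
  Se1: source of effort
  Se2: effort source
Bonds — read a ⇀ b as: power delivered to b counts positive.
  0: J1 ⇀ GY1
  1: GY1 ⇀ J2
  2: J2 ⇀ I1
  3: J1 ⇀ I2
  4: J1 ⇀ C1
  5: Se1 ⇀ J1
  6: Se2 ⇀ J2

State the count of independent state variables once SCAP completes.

#5 stroke→J1  (Se1: effort source, stroke at far end)
#6 stroke→J2  (Se2: effort source, stroke at far end)
#2 stroke→I1  (I1: I, integral causality)
#1 stroke→J2  (J2: bond 2 brought flow, rest push out)
#0 stroke→J1  (GY1 both-in/both-out from 1)
#3 stroke→I2  (prefer integral on I2)
#4 stroke→J1  (J1 flow already set via bond 3)

3  (C1, I1, I2 all integral)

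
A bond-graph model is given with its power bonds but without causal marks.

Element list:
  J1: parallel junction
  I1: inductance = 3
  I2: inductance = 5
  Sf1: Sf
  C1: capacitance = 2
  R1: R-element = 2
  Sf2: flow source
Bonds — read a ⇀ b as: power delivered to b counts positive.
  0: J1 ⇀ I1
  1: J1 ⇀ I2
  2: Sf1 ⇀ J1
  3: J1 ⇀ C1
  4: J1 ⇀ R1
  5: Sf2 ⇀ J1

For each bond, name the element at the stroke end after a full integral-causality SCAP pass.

bond 2 stroke→Sf1  (Sf1 fixes flow; stroke at Sf1)
bond 5 stroke→Sf2  (Sf2 fixes flow; stroke at Sf2)
bond 0 stroke→I1  (I1 integral (f out))
bond 1 stroke→I2  (I2 integral (f out))
bond 3 stroke→J1  (prefer integral on C1)
bond 4 stroke→R1  (J1: bond 3 brought effort, rest push out)

bond 0 stroke→I1
bond 1 stroke→I2
bond 2 stroke→Sf1
bond 3 stroke→J1
bond 4 stroke→R1
bond 5 stroke→Sf2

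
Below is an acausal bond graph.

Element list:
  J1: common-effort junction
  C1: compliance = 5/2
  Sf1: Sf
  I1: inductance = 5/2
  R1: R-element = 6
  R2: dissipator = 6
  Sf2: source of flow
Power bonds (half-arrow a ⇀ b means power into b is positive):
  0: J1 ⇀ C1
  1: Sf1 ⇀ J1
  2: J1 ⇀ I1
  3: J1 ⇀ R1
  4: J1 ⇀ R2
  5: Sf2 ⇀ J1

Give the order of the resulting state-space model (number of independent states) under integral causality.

2  (C1, I1 all integral)

bond 1 stroke→Sf1  (Sf1 fixes flow; stroke at Sf1)
bond 5 stroke→Sf2  (Sf2 (Sf) sets flow on bond)
bond 0 stroke→J1  (prefer integral on C1)
bond 2 stroke→I1  (common-e at J1 fixed by 0)
bond 3 stroke→R1  (J1: bond 0 brought effort, rest push out)
bond 4 stroke→R2  (J1: bond 0 brought effort, rest push out)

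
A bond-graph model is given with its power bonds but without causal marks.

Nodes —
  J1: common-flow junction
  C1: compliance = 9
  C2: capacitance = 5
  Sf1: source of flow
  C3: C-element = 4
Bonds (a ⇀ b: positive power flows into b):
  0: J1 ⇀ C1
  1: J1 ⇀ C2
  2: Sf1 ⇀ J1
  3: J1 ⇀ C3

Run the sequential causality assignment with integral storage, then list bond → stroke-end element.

b0 stroke at J1
b1 stroke at J1
b2 stroke at Sf1
b3 stroke at J1

#2 stroke→Sf1  (Sf1 fixes flow; stroke at Sf1)
#0 stroke→J1  (J1 flow already set via bond 2)
#1 stroke→J1  (J1 flow already set via bond 2)
#3 stroke→J1  (1-jn J1 has f-setter on 2)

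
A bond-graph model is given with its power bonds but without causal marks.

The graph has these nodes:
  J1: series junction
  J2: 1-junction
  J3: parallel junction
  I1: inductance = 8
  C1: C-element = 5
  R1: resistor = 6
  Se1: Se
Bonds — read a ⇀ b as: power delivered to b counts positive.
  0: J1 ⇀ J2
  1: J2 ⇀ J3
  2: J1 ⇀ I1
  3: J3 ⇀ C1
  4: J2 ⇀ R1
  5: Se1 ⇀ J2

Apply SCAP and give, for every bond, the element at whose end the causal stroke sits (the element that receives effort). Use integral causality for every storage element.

bond 5 stroke at J2  (source Se1 imposes e)
bond 2 stroke at I1  (I1 integral (f out))
bond 0 stroke at J1  (common-f at J1 fixed by 2)
bond 1 stroke at J2  (common-f at J2 fixed by 0)
bond 4 stroke at J2  (J2 flow already set via bond 0)
bond 3 stroke at J3  (J3 needs exactly one e-in)

β0 |J1
β1 |J2
β2 |I1
β3 |J3
β4 |J2
β5 |J2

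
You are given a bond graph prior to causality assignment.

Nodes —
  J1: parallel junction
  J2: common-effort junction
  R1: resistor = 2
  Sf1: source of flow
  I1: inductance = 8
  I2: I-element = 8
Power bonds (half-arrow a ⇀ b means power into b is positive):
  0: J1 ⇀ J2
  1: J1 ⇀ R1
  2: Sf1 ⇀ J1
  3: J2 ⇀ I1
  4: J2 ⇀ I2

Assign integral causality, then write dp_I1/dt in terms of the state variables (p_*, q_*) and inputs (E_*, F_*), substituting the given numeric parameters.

dp_I1/dt = 2*F_Sf1 - p_I1/4 - p_I2/4

β2 →Sf1  (Sf1 fixes flow; stroke at Sf1)
β3 →I1  (I1 outputs flow p/I1)
β4 →I2  (I2: I, integral causality)
β0 →J2  (closing 0-jn rule on J2)
β1 →J1  (closing 0-jn rule on J1)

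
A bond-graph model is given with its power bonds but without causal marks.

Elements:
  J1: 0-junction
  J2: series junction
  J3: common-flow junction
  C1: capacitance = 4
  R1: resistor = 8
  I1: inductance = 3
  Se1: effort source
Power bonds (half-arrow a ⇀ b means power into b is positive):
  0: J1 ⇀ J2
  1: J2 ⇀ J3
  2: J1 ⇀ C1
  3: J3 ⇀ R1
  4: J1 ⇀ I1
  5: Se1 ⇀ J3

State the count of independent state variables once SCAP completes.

#5 →J3  (Se1 (Se) sets effort on bond)
#2 →J1  (C1 outputs effort q/C1)
#0 →J2  (common-e at J1 fixed by 2)
#4 →I1  (common-e at J1 fixed by 2)
#1 →J3  (J2 needs exactly one f-in)
#3 →R1  (only one flow-in slot at J3)

2  (C1, I1 all integral)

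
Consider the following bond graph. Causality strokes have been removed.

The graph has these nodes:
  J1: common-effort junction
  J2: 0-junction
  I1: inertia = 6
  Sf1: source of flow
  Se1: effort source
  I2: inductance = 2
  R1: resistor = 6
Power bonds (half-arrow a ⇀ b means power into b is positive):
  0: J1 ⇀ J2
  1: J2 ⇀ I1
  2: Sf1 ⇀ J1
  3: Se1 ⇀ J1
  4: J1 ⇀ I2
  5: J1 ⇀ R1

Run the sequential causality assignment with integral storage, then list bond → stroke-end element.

#0 |J2
#1 |I1
#2 |Sf1
#3 |J1
#4 |I2
#5 |R1

b2 |Sf1  (source Sf1 imposes f)
b3 |J1  (source Se1 imposes e)
b0 |J2  (J1: bond 3 brought effort, rest push out)
b4 |I2  (0-jn J1 has e-setter on 3)
b5 |R1  (J1 effort already set via bond 3)
b1 |I1  (common-e at J2 fixed by 0)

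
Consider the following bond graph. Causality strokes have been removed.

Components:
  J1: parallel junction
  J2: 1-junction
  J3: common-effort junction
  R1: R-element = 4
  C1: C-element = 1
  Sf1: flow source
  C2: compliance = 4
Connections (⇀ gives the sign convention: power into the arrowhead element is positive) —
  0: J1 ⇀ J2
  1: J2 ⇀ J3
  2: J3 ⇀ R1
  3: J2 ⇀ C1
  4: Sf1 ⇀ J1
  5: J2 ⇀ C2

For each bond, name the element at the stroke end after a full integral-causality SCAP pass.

#0 stroke→J1
#1 stroke→J2
#2 stroke→J3
#3 stroke→J2
#4 stroke→Sf1
#5 stroke→J2

bond 4 stroke→Sf1  (source Sf1 imposes f)
bond 0 stroke→J1  (J1: last free bond brings effort in)
bond 1 stroke→J2  (common-f at J2 fixed by 0)
bond 3 stroke→J2  (J2 flow already set via bond 0)
bond 5 stroke→J2  (J2 flow already set via bond 0)
bond 2 stroke→J3  (J3: last free bond brings effort in)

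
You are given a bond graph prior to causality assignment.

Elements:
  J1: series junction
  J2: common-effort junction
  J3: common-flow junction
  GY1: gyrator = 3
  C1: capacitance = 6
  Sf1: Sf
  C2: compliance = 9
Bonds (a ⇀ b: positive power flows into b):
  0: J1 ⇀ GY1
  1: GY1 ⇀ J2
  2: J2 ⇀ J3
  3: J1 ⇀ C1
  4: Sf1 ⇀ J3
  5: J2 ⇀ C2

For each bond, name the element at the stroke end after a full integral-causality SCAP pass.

bond 0 |GY1
bond 1 |GY1
bond 2 |J3
bond 3 |J1
bond 4 |Sf1
bond 5 |J2

β4 stroke→Sf1  (Sf1 fixes flow; stroke at Sf1)
β2 stroke→J3  (1-jn J3 has f-setter on 4)
β3 stroke→J1  (prefer integral on C1)
β0 stroke→GY1  (J1: last free bond brings flow in)
β1 stroke→GY1  (through GY1, causality inverts; strokes same side of GY1)
β5 stroke→J2  (J2 needs exactly one e-in)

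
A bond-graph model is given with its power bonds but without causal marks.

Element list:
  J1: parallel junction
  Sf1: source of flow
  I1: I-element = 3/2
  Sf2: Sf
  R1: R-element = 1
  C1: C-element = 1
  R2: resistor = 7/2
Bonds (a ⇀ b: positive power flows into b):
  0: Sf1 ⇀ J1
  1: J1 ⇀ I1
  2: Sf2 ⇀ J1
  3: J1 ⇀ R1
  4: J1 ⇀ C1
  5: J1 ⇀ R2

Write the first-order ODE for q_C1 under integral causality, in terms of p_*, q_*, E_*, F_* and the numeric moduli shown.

dq_C1/dt = F_Sf1 + F_Sf2 - 2*p_I1/3 - 9*q_C1/7

#0 stroke→Sf1  (Sf1 (Sf) sets flow on bond)
#2 stroke→Sf2  (Sf2 fixes flow; stroke at Sf2)
#1 stroke→I1  (prefer integral on I1)
#4 stroke→J1  (C1 integral (e out))
#3 stroke→R1  (common-e at J1 fixed by 4)
#5 stroke→R2  (common-e at J1 fixed by 4)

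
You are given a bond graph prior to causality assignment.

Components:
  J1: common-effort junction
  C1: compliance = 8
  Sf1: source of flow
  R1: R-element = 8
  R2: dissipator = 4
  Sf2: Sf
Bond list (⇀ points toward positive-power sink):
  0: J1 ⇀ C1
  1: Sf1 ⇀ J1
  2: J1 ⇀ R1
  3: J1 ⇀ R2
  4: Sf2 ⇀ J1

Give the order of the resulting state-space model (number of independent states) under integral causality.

1  (C1 all integral)

#1 stroke at Sf1  (source Sf1 imposes f)
#4 stroke at Sf2  (Sf2: flow source, stroke at near end)
#0 stroke at J1  (C1: C, integral causality)
#2 stroke at R1  (common-e at J1 fixed by 0)
#3 stroke at R2  (0-jn J1 has e-setter on 0)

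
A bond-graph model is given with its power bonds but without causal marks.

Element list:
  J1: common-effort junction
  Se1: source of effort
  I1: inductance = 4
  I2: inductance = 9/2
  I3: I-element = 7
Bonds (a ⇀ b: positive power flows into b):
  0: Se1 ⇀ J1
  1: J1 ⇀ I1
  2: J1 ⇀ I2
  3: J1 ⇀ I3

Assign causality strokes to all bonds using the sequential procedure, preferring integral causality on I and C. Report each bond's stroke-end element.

b0 stroke→J1
b1 stroke→I1
b2 stroke→I2
b3 stroke→I3

#0 |J1  (Se1 (Se) sets effort on bond)
#1 |I1  (J1 effort already set via bond 0)
#2 |I2  (J1: bond 0 brought effort, rest push out)
#3 |I3  (common-e at J1 fixed by 0)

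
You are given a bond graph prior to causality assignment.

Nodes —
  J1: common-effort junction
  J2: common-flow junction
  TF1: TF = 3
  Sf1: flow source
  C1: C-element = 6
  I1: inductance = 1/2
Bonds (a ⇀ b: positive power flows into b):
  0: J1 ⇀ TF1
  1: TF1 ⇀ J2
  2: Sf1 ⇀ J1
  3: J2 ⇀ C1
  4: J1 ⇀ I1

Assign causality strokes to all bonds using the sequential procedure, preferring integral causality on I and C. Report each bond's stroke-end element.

#0 stroke→J1
#1 stroke→TF1
#2 stroke→Sf1
#3 stroke→J2
#4 stroke→I1

β2 stroke→Sf1  (Sf1 fixes flow; stroke at Sf1)
β3 stroke→J2  (C1: C, integral causality)
β1 stroke→TF1  (only one flow-in slot at J2)
β0 stroke→J1  (TF1 one-in-one-out from 1)
β4 stroke→I1  (J1 effort already set via bond 0)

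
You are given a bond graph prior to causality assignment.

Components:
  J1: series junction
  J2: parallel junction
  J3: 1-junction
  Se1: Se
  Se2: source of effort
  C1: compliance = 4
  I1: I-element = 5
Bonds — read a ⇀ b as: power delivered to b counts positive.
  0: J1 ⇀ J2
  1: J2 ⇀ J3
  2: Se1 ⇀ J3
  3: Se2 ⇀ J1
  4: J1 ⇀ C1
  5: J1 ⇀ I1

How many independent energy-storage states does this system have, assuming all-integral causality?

#2 |J3  (Se1 fixes effort; stroke away)
#3 |J1  (Se2 fixes effort; stroke away)
#1 |J2  (J3: last free bond brings flow in)
#0 |J1  (0-jn J2 has e-setter on 1)
#4 |J1  (C1: C, integral causality)
#5 |I1  (closing 1-jn rule on J1)

2  (C1, I1 all integral)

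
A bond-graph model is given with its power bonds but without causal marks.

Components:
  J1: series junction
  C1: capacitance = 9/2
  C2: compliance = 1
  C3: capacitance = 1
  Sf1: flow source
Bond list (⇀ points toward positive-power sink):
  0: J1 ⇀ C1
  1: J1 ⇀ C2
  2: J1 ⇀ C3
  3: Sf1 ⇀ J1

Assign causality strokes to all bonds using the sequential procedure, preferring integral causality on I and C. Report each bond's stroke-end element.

bond 0 stroke at J1
bond 1 stroke at J1
bond 2 stroke at J1
bond 3 stroke at Sf1

bond 3 |Sf1  (source Sf1 imposes f)
bond 0 |J1  (J1 flow already set via bond 3)
bond 1 |J1  (J1 flow already set via bond 3)
bond 2 |J1  (J1: bond 3 brought flow, rest push out)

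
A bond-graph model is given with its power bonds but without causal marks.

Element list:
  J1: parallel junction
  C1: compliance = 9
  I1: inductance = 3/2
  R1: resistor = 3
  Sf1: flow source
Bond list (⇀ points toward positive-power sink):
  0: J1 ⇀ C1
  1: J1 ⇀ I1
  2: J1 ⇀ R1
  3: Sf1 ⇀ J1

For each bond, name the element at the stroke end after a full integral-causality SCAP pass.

b0 |J1
b1 |I1
b2 |R1
b3 |Sf1

β3 stroke at Sf1  (source Sf1 imposes f)
β0 stroke at J1  (C1 outputs effort q/C1)
β1 stroke at I1  (J1 effort already set via bond 0)
β2 stroke at R1  (common-e at J1 fixed by 0)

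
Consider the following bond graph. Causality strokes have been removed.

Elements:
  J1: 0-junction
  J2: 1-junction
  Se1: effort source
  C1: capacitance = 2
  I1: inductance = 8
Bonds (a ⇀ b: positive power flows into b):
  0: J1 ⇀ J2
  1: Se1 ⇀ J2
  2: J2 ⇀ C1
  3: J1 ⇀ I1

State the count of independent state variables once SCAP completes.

β1 |J2  (Se1 (Se) sets effort on bond)
β2 |J2  (prefer integral on C1)
β0 |J1  (J2 needs exactly one f-in)
β3 |I1  (J1 effort already set via bond 0)

2  (C1, I1 all integral)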